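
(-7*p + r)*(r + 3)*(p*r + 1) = -7*p^2*r^2 - 21*p^2*r + p*r^3 + 3*p*r^2 - 7*p*r - 21*p + r^2 + 3*r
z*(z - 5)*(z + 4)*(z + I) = z^4 - z^3 + I*z^3 - 20*z^2 - I*z^2 - 20*I*z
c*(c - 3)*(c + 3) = c^3 - 9*c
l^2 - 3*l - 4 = (l - 4)*(l + 1)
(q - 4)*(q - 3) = q^2 - 7*q + 12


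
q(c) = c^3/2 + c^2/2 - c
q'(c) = 3*c^2/2 + c - 1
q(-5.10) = -48.22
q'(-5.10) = 32.92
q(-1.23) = 1.06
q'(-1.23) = 0.04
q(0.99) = -0.01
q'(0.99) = 1.46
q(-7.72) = -192.53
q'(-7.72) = 80.68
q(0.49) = -0.31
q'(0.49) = -0.15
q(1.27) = 0.56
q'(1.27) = 2.69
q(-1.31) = 1.04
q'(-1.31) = 0.26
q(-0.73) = 0.80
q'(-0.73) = -0.93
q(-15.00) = -1560.00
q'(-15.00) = 321.50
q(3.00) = 15.00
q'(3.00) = 15.50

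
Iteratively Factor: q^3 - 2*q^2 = (q)*(q^2 - 2*q) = q*(q - 2)*(q)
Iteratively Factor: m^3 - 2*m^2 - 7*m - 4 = (m + 1)*(m^2 - 3*m - 4) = (m - 4)*(m + 1)*(m + 1)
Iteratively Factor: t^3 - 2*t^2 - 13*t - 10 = (t + 1)*(t^2 - 3*t - 10) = (t - 5)*(t + 1)*(t + 2)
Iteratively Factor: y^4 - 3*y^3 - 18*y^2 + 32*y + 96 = (y + 3)*(y^3 - 6*y^2 + 32) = (y + 2)*(y + 3)*(y^2 - 8*y + 16) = (y - 4)*(y + 2)*(y + 3)*(y - 4)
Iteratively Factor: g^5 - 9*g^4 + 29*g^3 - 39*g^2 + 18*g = (g)*(g^4 - 9*g^3 + 29*g^2 - 39*g + 18) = g*(g - 3)*(g^3 - 6*g^2 + 11*g - 6) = g*(g - 3)*(g - 2)*(g^2 - 4*g + 3) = g*(g - 3)^2*(g - 2)*(g - 1)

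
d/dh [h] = 1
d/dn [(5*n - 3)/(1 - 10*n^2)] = 5*(10*n^2 - 12*n + 1)/(100*n^4 - 20*n^2 + 1)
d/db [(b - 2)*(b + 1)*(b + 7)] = 3*b^2 + 12*b - 9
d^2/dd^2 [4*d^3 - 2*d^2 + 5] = 24*d - 4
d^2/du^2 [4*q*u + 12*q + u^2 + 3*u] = 2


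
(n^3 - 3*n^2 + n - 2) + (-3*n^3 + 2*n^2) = -2*n^3 - n^2 + n - 2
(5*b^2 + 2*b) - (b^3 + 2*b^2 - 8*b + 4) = -b^3 + 3*b^2 + 10*b - 4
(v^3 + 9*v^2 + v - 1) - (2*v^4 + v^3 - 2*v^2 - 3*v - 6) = -2*v^4 + 11*v^2 + 4*v + 5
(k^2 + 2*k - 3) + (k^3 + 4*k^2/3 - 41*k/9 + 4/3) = k^3 + 7*k^2/3 - 23*k/9 - 5/3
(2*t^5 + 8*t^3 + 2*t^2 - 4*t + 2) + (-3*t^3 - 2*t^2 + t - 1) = 2*t^5 + 5*t^3 - 3*t + 1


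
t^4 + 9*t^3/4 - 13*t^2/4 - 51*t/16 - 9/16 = (t - 3/2)*(t + 1/4)*(t + 1/2)*(t + 3)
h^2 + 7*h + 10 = (h + 2)*(h + 5)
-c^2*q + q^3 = q*(-c + q)*(c + q)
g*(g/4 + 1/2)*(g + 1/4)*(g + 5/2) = g^4/4 + 19*g^3/16 + 49*g^2/32 + 5*g/16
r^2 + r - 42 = (r - 6)*(r + 7)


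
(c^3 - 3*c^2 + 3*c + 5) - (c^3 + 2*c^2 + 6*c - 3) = -5*c^2 - 3*c + 8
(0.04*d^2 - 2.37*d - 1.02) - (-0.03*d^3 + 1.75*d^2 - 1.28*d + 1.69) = 0.03*d^3 - 1.71*d^2 - 1.09*d - 2.71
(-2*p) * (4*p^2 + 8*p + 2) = -8*p^3 - 16*p^2 - 4*p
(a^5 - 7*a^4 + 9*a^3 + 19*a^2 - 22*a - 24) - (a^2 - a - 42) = a^5 - 7*a^4 + 9*a^3 + 18*a^2 - 21*a + 18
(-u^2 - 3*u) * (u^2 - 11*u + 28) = -u^4 + 8*u^3 + 5*u^2 - 84*u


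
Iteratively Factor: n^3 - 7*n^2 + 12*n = (n - 3)*(n^2 - 4*n) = n*(n - 3)*(n - 4)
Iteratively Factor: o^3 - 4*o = (o)*(o^2 - 4) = o*(o - 2)*(o + 2)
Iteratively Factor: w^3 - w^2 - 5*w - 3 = (w + 1)*(w^2 - 2*w - 3) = (w + 1)^2*(w - 3)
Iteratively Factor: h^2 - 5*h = (h)*(h - 5)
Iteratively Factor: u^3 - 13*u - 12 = (u + 1)*(u^2 - u - 12) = (u - 4)*(u + 1)*(u + 3)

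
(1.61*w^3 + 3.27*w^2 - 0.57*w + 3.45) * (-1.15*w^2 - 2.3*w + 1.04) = -1.8515*w^5 - 7.4635*w^4 - 5.1911*w^3 + 0.7443*w^2 - 8.5278*w + 3.588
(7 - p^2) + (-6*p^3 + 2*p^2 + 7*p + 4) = -6*p^3 + p^2 + 7*p + 11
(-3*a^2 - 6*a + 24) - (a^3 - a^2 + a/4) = -a^3 - 2*a^2 - 25*a/4 + 24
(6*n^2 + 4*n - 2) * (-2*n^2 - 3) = -12*n^4 - 8*n^3 - 14*n^2 - 12*n + 6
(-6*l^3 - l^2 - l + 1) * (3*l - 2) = -18*l^4 + 9*l^3 - l^2 + 5*l - 2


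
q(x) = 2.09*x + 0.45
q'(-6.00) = 2.09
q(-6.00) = -12.09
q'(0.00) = 2.09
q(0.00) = 0.45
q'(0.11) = 2.09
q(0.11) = 0.68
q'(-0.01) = 2.09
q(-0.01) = 0.43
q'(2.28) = 2.09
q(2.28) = 5.22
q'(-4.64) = 2.09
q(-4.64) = -9.25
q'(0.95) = 2.09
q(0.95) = 2.44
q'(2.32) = 2.09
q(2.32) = 5.30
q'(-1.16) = 2.09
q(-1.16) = -1.97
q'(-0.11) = 2.09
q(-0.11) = 0.22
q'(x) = 2.09000000000000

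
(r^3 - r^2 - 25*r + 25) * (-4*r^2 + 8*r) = -4*r^5 + 12*r^4 + 92*r^3 - 300*r^2 + 200*r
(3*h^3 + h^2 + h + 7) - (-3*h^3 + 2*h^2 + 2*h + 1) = 6*h^3 - h^2 - h + 6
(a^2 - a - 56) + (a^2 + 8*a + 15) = 2*a^2 + 7*a - 41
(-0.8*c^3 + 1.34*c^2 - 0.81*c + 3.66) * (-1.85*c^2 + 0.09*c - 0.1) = 1.48*c^5 - 2.551*c^4 + 1.6991*c^3 - 6.9779*c^2 + 0.4104*c - 0.366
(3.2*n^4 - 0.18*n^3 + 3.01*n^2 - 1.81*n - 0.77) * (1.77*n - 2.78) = 5.664*n^5 - 9.2146*n^4 + 5.8281*n^3 - 11.5715*n^2 + 3.6689*n + 2.1406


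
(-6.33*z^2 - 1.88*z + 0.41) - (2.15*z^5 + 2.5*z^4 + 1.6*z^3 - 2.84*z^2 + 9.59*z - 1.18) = -2.15*z^5 - 2.5*z^4 - 1.6*z^3 - 3.49*z^2 - 11.47*z + 1.59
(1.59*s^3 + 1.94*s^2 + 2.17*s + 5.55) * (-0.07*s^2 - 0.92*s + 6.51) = -0.1113*s^5 - 1.5986*s^4 + 8.4142*s^3 + 10.2445*s^2 + 9.0207*s + 36.1305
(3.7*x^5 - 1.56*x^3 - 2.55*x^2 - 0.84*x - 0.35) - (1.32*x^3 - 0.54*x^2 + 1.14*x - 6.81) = 3.7*x^5 - 2.88*x^3 - 2.01*x^2 - 1.98*x + 6.46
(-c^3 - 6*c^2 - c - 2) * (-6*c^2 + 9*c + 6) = 6*c^5 + 27*c^4 - 54*c^3 - 33*c^2 - 24*c - 12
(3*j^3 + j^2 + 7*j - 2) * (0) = 0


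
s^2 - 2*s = s*(s - 2)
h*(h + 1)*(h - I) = h^3 + h^2 - I*h^2 - I*h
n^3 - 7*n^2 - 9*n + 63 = (n - 7)*(n - 3)*(n + 3)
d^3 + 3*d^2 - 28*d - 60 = (d - 5)*(d + 2)*(d + 6)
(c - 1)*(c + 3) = c^2 + 2*c - 3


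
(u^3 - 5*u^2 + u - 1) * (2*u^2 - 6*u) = 2*u^5 - 16*u^4 + 32*u^3 - 8*u^2 + 6*u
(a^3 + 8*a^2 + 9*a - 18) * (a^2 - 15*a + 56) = a^5 - 7*a^4 - 55*a^3 + 295*a^2 + 774*a - 1008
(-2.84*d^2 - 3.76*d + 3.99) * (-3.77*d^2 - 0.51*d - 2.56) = 10.7068*d^4 + 15.6236*d^3 - 5.8543*d^2 + 7.5907*d - 10.2144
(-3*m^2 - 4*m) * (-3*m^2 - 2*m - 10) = 9*m^4 + 18*m^3 + 38*m^2 + 40*m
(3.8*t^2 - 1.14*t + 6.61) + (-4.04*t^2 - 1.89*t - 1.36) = -0.24*t^2 - 3.03*t + 5.25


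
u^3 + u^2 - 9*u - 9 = (u - 3)*(u + 1)*(u + 3)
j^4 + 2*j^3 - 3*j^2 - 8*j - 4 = (j - 2)*(j + 1)^2*(j + 2)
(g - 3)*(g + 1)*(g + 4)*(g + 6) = g^4 + 8*g^3 + g^2 - 78*g - 72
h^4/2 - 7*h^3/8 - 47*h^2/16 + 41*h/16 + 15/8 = (h/2 + 1)*(h - 3)*(h - 5/4)*(h + 1/2)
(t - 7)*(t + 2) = t^2 - 5*t - 14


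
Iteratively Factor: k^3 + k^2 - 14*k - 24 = (k - 4)*(k^2 + 5*k + 6) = (k - 4)*(k + 3)*(k + 2)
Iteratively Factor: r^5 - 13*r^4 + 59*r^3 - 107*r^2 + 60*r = (r)*(r^4 - 13*r^3 + 59*r^2 - 107*r + 60) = r*(r - 3)*(r^3 - 10*r^2 + 29*r - 20) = r*(r - 5)*(r - 3)*(r^2 - 5*r + 4) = r*(r - 5)*(r - 3)*(r - 1)*(r - 4)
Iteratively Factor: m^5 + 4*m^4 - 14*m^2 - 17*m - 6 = (m - 2)*(m^4 + 6*m^3 + 12*m^2 + 10*m + 3) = (m - 2)*(m + 3)*(m^3 + 3*m^2 + 3*m + 1) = (m - 2)*(m + 1)*(m + 3)*(m^2 + 2*m + 1) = (m - 2)*(m + 1)^2*(m + 3)*(m + 1)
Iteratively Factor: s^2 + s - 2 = (s - 1)*(s + 2)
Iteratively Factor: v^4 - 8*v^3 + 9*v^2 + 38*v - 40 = (v - 4)*(v^3 - 4*v^2 - 7*v + 10) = (v - 4)*(v - 1)*(v^2 - 3*v - 10) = (v - 5)*(v - 4)*(v - 1)*(v + 2)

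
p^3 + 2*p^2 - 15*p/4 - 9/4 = (p - 3/2)*(p + 1/2)*(p + 3)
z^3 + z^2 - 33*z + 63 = (z - 3)^2*(z + 7)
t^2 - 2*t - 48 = (t - 8)*(t + 6)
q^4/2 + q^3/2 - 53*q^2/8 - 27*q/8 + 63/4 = (q/2 + 1)*(q - 3)*(q - 3/2)*(q + 7/2)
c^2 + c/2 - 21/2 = (c - 3)*(c + 7/2)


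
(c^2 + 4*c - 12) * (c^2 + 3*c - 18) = c^4 + 7*c^3 - 18*c^2 - 108*c + 216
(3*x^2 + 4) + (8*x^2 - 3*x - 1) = 11*x^2 - 3*x + 3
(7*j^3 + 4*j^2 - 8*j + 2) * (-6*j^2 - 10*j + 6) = -42*j^5 - 94*j^4 + 50*j^3 + 92*j^2 - 68*j + 12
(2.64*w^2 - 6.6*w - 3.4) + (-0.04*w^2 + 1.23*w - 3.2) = 2.6*w^2 - 5.37*w - 6.6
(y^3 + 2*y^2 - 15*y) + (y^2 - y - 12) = y^3 + 3*y^2 - 16*y - 12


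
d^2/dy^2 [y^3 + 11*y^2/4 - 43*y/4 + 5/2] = 6*y + 11/2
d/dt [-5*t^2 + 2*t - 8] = 2 - 10*t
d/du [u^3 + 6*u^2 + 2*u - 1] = 3*u^2 + 12*u + 2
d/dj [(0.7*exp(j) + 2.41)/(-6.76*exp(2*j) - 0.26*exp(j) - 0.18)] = (4.732*exp(2*j) + 32.5832*exp(j) + 0.5006)*exp(j)/(45.6976*exp(4*j) + 3.5152*exp(3*j) + 2.5012*exp(2*j) + 0.0936*exp(j) + 0.0324)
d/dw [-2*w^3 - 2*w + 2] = -6*w^2 - 2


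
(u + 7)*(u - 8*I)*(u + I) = u^3 + 7*u^2 - 7*I*u^2 + 8*u - 49*I*u + 56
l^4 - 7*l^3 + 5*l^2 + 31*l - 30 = (l - 5)*(l - 3)*(l - 1)*(l + 2)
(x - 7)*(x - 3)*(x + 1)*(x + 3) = x^4 - 6*x^3 - 16*x^2 + 54*x + 63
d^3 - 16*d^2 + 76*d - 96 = (d - 8)*(d - 6)*(d - 2)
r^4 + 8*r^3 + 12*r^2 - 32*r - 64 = (r - 2)*(r + 2)*(r + 4)^2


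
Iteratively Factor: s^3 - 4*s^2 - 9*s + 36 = (s + 3)*(s^2 - 7*s + 12) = (s - 4)*(s + 3)*(s - 3)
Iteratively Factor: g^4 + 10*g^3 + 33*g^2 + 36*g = (g)*(g^3 + 10*g^2 + 33*g + 36) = g*(g + 4)*(g^2 + 6*g + 9) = g*(g + 3)*(g + 4)*(g + 3)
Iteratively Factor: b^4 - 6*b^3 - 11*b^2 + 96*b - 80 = (b + 4)*(b^3 - 10*b^2 + 29*b - 20) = (b - 1)*(b + 4)*(b^2 - 9*b + 20) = (b - 4)*(b - 1)*(b + 4)*(b - 5)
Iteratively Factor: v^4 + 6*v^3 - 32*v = (v - 2)*(v^3 + 8*v^2 + 16*v) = (v - 2)*(v + 4)*(v^2 + 4*v) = (v - 2)*(v + 4)^2*(v)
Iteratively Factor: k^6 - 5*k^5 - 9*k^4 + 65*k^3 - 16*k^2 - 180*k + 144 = (k - 3)*(k^5 - 2*k^4 - 15*k^3 + 20*k^2 + 44*k - 48) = (k - 3)*(k - 2)*(k^4 - 15*k^2 - 10*k + 24) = (k - 3)*(k - 2)*(k - 1)*(k^3 + k^2 - 14*k - 24) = (k - 3)*(k - 2)*(k - 1)*(k + 3)*(k^2 - 2*k - 8) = (k - 4)*(k - 3)*(k - 2)*(k - 1)*(k + 3)*(k + 2)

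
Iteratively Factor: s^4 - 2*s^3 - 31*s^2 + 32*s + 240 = (s + 3)*(s^3 - 5*s^2 - 16*s + 80) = (s - 4)*(s + 3)*(s^2 - s - 20) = (s - 5)*(s - 4)*(s + 3)*(s + 4)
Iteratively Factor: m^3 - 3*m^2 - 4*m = (m)*(m^2 - 3*m - 4) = m*(m + 1)*(m - 4)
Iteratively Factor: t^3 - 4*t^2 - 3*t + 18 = (t + 2)*(t^2 - 6*t + 9) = (t - 3)*(t + 2)*(t - 3)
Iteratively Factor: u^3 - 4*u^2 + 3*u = (u - 3)*(u^2 - u) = u*(u - 3)*(u - 1)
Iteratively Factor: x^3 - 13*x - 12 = (x + 3)*(x^2 - 3*x - 4) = (x + 1)*(x + 3)*(x - 4)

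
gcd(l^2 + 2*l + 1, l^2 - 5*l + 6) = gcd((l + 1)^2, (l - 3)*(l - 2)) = 1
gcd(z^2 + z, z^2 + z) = z^2 + z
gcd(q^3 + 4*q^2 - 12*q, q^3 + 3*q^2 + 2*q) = q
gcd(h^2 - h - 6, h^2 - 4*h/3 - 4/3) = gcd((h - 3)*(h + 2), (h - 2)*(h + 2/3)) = 1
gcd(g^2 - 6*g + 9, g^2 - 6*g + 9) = g^2 - 6*g + 9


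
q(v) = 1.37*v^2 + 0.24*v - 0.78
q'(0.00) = 0.24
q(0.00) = -0.78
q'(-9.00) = -24.42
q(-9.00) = 108.03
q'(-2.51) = -6.64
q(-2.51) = 7.25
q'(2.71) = 7.67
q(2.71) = 9.93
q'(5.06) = 14.10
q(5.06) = 35.51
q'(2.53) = 7.17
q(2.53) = 8.60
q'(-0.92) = -2.28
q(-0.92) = 0.16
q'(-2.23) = -5.87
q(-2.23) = 5.50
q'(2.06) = 5.88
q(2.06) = 5.53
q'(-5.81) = -15.68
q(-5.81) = 44.07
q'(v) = 2.74*v + 0.24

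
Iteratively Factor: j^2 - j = (j)*(j - 1)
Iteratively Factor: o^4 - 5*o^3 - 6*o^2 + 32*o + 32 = (o + 2)*(o^3 - 7*o^2 + 8*o + 16) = (o - 4)*(o + 2)*(o^2 - 3*o - 4) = (o - 4)^2*(o + 2)*(o + 1)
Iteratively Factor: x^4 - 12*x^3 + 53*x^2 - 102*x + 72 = (x - 3)*(x^3 - 9*x^2 + 26*x - 24) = (x - 3)*(x - 2)*(x^2 - 7*x + 12) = (x - 4)*(x - 3)*(x - 2)*(x - 3)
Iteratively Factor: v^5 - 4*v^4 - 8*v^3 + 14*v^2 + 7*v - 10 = (v - 5)*(v^4 + v^3 - 3*v^2 - v + 2) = (v - 5)*(v - 1)*(v^3 + 2*v^2 - v - 2) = (v - 5)*(v - 1)^2*(v^2 + 3*v + 2) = (v - 5)*(v - 1)^2*(v + 1)*(v + 2)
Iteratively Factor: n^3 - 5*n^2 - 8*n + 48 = (n - 4)*(n^2 - n - 12) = (n - 4)*(n + 3)*(n - 4)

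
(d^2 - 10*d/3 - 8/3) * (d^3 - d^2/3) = d^5 - 11*d^4/3 - 14*d^3/9 + 8*d^2/9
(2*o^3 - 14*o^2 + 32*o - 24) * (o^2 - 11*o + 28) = 2*o^5 - 36*o^4 + 242*o^3 - 768*o^2 + 1160*o - 672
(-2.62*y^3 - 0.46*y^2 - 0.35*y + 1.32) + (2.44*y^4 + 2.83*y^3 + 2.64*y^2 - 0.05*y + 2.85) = 2.44*y^4 + 0.21*y^3 + 2.18*y^2 - 0.4*y + 4.17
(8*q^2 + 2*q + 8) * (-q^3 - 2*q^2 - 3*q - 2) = -8*q^5 - 18*q^4 - 36*q^3 - 38*q^2 - 28*q - 16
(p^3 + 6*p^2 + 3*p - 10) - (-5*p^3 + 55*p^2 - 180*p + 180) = 6*p^3 - 49*p^2 + 183*p - 190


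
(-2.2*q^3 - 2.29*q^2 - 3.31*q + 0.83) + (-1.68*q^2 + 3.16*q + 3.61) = -2.2*q^3 - 3.97*q^2 - 0.15*q + 4.44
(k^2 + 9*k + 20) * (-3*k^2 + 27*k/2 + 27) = -3*k^4 - 27*k^3/2 + 177*k^2/2 + 513*k + 540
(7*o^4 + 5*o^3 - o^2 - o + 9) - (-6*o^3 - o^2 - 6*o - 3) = 7*o^4 + 11*o^3 + 5*o + 12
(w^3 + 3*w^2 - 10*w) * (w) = w^4 + 3*w^3 - 10*w^2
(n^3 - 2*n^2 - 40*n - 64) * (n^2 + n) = n^5 - n^4 - 42*n^3 - 104*n^2 - 64*n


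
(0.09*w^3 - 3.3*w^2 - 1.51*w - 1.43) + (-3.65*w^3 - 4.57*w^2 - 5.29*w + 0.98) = -3.56*w^3 - 7.87*w^2 - 6.8*w - 0.45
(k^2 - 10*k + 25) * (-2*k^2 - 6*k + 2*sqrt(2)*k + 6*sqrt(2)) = -2*k^4 + 2*sqrt(2)*k^3 + 14*k^3 - 14*sqrt(2)*k^2 + 10*k^2 - 150*k - 10*sqrt(2)*k + 150*sqrt(2)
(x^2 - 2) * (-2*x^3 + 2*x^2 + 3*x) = -2*x^5 + 2*x^4 + 7*x^3 - 4*x^2 - 6*x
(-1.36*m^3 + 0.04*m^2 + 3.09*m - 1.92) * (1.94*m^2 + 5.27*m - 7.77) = -2.6384*m^5 - 7.0896*m^4 + 16.7726*m^3 + 12.2487*m^2 - 34.1277*m + 14.9184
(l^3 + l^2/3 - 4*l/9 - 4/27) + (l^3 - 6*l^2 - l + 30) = 2*l^3 - 17*l^2/3 - 13*l/9 + 806/27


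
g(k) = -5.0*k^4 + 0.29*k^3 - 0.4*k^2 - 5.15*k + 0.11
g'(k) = -20.0*k^3 + 0.87*k^2 - 0.8*k - 5.15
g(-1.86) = -53.41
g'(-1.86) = 128.04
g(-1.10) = -2.42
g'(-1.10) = 23.40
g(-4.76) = -2582.55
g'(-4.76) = 2175.37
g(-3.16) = -495.32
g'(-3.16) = 637.16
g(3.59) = -840.63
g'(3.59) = -922.17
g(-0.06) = 0.42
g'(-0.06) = -5.09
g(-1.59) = -25.83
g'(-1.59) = 78.72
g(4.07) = -1379.90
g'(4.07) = -1342.38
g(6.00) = -6462.55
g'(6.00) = -4298.63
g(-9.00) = -33002.35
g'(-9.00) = 14652.52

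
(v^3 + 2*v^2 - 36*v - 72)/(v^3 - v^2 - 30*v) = (v^2 + 8*v + 12)/(v*(v + 5))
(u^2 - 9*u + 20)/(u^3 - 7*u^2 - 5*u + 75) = (u - 4)/(u^2 - 2*u - 15)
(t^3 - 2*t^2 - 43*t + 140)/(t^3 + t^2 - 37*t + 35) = (t - 4)/(t - 1)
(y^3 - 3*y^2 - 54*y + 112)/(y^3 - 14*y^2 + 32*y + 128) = (y^2 + 5*y - 14)/(y^2 - 6*y - 16)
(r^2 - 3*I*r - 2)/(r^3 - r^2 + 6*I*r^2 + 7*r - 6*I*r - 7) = (r - 2*I)/(r^2 + r*(-1 + 7*I) - 7*I)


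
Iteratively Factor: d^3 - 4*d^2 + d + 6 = (d - 2)*(d^2 - 2*d - 3) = (d - 2)*(d + 1)*(d - 3)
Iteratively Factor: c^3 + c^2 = (c + 1)*(c^2) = c*(c + 1)*(c)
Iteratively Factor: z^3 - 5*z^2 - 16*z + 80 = (z - 5)*(z^2 - 16) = (z - 5)*(z + 4)*(z - 4)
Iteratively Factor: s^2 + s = (s)*(s + 1)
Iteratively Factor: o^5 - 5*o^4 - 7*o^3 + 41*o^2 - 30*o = (o - 5)*(o^4 - 7*o^2 + 6*o) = (o - 5)*(o - 1)*(o^3 + o^2 - 6*o) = (o - 5)*(o - 2)*(o - 1)*(o^2 + 3*o) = o*(o - 5)*(o - 2)*(o - 1)*(o + 3)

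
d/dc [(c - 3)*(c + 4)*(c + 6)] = 3*c^2 + 14*c - 6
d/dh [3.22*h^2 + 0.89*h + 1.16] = 6.44*h + 0.89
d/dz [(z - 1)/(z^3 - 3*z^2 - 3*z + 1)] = (z^3 - 3*z^2 - 3*z + 3*(z - 1)*(-z^2 + 2*z + 1) + 1)/(z^3 - 3*z^2 - 3*z + 1)^2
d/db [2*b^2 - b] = 4*b - 1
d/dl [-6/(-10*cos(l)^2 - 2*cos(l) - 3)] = 12*(10*cos(l) + 1)*sin(l)/(10*cos(l)^2 + 2*cos(l) + 3)^2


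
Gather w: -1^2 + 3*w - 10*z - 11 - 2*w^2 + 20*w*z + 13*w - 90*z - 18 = -2*w^2 + w*(20*z + 16) - 100*z - 30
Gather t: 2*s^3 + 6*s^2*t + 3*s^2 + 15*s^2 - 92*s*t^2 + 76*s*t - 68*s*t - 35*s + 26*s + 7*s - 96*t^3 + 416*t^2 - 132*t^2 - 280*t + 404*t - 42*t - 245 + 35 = 2*s^3 + 18*s^2 - 2*s - 96*t^3 + t^2*(284 - 92*s) + t*(6*s^2 + 8*s + 82) - 210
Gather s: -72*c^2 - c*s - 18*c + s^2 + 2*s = -72*c^2 - 18*c + s^2 + s*(2 - c)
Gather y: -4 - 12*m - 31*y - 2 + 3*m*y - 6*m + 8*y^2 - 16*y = -18*m + 8*y^2 + y*(3*m - 47) - 6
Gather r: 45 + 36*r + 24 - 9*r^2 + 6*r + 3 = -9*r^2 + 42*r + 72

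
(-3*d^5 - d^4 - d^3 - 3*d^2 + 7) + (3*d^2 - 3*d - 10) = -3*d^5 - d^4 - d^3 - 3*d - 3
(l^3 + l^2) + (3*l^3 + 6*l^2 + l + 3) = 4*l^3 + 7*l^2 + l + 3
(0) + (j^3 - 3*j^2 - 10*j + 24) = j^3 - 3*j^2 - 10*j + 24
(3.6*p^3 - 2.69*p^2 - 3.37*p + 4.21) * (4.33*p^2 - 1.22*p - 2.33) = 15.588*p^5 - 16.0397*p^4 - 19.6983*p^3 + 28.6084*p^2 + 2.7159*p - 9.8093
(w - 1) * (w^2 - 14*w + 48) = w^3 - 15*w^2 + 62*w - 48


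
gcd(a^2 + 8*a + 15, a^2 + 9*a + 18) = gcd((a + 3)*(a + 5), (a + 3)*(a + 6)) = a + 3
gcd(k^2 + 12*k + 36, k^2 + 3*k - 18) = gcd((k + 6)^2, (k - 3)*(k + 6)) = k + 6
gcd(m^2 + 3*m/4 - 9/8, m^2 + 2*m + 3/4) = m + 3/2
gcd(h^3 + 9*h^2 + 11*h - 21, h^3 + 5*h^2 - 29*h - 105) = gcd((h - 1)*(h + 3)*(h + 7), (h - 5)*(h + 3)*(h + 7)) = h^2 + 10*h + 21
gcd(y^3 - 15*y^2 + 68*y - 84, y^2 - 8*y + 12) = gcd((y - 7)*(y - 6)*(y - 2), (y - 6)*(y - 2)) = y^2 - 8*y + 12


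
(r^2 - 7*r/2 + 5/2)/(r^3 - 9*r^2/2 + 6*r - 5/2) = 1/(r - 1)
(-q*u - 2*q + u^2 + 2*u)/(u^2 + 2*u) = (-q + u)/u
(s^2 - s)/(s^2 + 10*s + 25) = s*(s - 1)/(s^2 + 10*s + 25)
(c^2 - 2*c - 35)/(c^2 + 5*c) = (c - 7)/c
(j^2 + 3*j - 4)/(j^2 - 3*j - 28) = (j - 1)/(j - 7)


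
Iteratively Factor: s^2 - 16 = (s + 4)*(s - 4)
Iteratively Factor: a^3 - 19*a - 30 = (a + 2)*(a^2 - 2*a - 15) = (a + 2)*(a + 3)*(a - 5)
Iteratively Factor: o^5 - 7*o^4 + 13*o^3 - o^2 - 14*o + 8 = (o + 1)*(o^4 - 8*o^3 + 21*o^2 - 22*o + 8) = (o - 1)*(o + 1)*(o^3 - 7*o^2 + 14*o - 8) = (o - 2)*(o - 1)*(o + 1)*(o^2 - 5*o + 4) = (o - 4)*(o - 2)*(o - 1)*(o + 1)*(o - 1)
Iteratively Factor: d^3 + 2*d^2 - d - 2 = (d + 1)*(d^2 + d - 2) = (d - 1)*(d + 1)*(d + 2)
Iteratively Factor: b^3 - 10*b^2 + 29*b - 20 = (b - 1)*(b^2 - 9*b + 20) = (b - 4)*(b - 1)*(b - 5)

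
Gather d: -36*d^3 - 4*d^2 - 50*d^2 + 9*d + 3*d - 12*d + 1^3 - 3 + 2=-36*d^3 - 54*d^2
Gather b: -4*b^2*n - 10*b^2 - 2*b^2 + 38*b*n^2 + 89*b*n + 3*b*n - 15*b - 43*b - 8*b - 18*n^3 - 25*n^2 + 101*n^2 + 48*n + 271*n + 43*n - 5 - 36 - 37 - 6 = b^2*(-4*n - 12) + b*(38*n^2 + 92*n - 66) - 18*n^3 + 76*n^2 + 362*n - 84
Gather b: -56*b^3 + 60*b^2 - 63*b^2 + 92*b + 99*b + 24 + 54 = -56*b^3 - 3*b^2 + 191*b + 78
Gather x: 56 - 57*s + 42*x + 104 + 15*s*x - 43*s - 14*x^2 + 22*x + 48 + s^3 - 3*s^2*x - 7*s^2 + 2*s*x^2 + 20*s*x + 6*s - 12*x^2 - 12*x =s^3 - 7*s^2 - 94*s + x^2*(2*s - 26) + x*(-3*s^2 + 35*s + 52) + 208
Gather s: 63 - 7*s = 63 - 7*s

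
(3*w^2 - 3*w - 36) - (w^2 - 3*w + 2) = 2*w^2 - 38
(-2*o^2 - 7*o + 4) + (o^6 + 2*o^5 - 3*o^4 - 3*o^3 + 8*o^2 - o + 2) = o^6 + 2*o^5 - 3*o^4 - 3*o^3 + 6*o^2 - 8*o + 6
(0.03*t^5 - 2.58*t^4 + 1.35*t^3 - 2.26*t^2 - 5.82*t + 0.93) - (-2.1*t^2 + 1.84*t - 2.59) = 0.03*t^5 - 2.58*t^4 + 1.35*t^3 - 0.16*t^2 - 7.66*t + 3.52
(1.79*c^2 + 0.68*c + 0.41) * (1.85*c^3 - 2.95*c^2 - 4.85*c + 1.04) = 3.3115*c^5 - 4.0225*c^4 - 9.929*c^3 - 2.6459*c^2 - 1.2813*c + 0.4264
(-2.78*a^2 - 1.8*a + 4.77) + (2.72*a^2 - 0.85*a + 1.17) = -0.0599999999999996*a^2 - 2.65*a + 5.94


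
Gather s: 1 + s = s + 1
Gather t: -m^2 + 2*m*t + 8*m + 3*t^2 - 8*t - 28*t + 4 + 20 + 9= -m^2 + 8*m + 3*t^2 + t*(2*m - 36) + 33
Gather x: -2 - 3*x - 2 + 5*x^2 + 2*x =5*x^2 - x - 4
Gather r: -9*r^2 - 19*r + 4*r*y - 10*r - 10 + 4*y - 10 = -9*r^2 + r*(4*y - 29) + 4*y - 20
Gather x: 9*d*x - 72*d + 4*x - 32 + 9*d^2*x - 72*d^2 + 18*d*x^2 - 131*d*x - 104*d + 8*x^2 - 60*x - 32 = -72*d^2 - 176*d + x^2*(18*d + 8) + x*(9*d^2 - 122*d - 56) - 64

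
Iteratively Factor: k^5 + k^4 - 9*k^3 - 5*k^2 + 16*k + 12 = (k + 3)*(k^4 - 2*k^3 - 3*k^2 + 4*k + 4) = (k + 1)*(k + 3)*(k^3 - 3*k^2 + 4) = (k + 1)^2*(k + 3)*(k^2 - 4*k + 4) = (k - 2)*(k + 1)^2*(k + 3)*(k - 2)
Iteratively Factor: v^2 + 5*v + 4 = (v + 4)*(v + 1)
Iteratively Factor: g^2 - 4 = (g - 2)*(g + 2)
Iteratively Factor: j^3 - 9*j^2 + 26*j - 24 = (j - 3)*(j^2 - 6*j + 8) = (j - 3)*(j - 2)*(j - 4)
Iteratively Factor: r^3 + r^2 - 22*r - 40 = (r + 4)*(r^2 - 3*r - 10) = (r + 2)*(r + 4)*(r - 5)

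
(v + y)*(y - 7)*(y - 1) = v*y^2 - 8*v*y + 7*v + y^3 - 8*y^2 + 7*y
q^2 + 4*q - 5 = (q - 1)*(q + 5)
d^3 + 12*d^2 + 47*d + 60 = (d + 3)*(d + 4)*(d + 5)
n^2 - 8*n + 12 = (n - 6)*(n - 2)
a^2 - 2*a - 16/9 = (a - 8/3)*(a + 2/3)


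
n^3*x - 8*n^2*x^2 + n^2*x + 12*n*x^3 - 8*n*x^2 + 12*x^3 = (n - 6*x)*(n - 2*x)*(n*x + x)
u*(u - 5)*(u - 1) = u^3 - 6*u^2 + 5*u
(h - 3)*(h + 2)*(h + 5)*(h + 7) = h^4 + 11*h^3 + 17*h^2 - 107*h - 210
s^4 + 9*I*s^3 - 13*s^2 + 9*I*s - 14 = (s - I)*(s + I)*(s + 2*I)*(s + 7*I)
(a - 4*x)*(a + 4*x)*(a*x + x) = a^3*x + a^2*x - 16*a*x^3 - 16*x^3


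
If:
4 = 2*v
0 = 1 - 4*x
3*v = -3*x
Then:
No Solution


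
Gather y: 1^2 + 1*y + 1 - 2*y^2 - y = 2 - 2*y^2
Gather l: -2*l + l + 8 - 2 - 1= 5 - l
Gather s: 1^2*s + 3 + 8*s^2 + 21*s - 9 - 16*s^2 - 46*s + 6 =-8*s^2 - 24*s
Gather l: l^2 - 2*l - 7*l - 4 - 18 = l^2 - 9*l - 22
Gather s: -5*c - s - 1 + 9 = -5*c - s + 8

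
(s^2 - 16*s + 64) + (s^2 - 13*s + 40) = 2*s^2 - 29*s + 104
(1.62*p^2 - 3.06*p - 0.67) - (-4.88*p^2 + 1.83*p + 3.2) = 6.5*p^2 - 4.89*p - 3.87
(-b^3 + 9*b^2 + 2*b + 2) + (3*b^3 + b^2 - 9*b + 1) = 2*b^3 + 10*b^2 - 7*b + 3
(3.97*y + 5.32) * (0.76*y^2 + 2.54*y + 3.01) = 3.0172*y^3 + 14.127*y^2 + 25.4625*y + 16.0132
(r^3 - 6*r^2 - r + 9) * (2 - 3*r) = -3*r^4 + 20*r^3 - 9*r^2 - 29*r + 18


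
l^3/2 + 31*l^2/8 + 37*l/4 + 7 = (l/2 + 1)*(l + 7/4)*(l + 4)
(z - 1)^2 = z^2 - 2*z + 1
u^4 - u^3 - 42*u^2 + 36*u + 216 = (u - 6)*(u - 3)*(u + 2)*(u + 6)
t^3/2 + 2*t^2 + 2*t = t*(t/2 + 1)*(t + 2)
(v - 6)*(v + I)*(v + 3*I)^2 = v^4 - 6*v^3 + 7*I*v^3 - 15*v^2 - 42*I*v^2 + 90*v - 9*I*v + 54*I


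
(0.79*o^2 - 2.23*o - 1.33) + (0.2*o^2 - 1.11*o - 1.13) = 0.99*o^2 - 3.34*o - 2.46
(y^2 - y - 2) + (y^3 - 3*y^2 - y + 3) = y^3 - 2*y^2 - 2*y + 1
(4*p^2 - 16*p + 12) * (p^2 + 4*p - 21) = 4*p^4 - 136*p^2 + 384*p - 252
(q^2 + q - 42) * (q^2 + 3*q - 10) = q^4 + 4*q^3 - 49*q^2 - 136*q + 420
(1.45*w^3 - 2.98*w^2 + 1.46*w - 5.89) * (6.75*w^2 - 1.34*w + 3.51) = 9.7875*w^5 - 22.058*w^4 + 18.9377*w^3 - 52.1737*w^2 + 13.0172*w - 20.6739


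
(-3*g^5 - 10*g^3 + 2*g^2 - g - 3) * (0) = 0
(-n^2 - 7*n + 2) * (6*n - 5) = -6*n^3 - 37*n^2 + 47*n - 10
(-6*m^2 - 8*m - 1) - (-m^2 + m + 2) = -5*m^2 - 9*m - 3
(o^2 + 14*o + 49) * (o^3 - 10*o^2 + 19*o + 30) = o^5 + 4*o^4 - 72*o^3 - 194*o^2 + 1351*o + 1470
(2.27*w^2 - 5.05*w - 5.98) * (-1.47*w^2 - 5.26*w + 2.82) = -3.3369*w^4 - 4.5167*w^3 + 41.755*w^2 + 17.2138*w - 16.8636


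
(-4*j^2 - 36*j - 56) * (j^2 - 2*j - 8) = -4*j^4 - 28*j^3 + 48*j^2 + 400*j + 448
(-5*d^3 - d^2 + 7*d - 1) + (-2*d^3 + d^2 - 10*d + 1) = -7*d^3 - 3*d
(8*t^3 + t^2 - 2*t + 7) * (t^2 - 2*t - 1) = 8*t^5 - 15*t^4 - 12*t^3 + 10*t^2 - 12*t - 7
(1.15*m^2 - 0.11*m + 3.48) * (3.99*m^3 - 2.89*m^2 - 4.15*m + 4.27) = 4.5885*m^5 - 3.7624*m^4 + 9.4306*m^3 - 4.6902*m^2 - 14.9117*m + 14.8596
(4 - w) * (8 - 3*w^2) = 3*w^3 - 12*w^2 - 8*w + 32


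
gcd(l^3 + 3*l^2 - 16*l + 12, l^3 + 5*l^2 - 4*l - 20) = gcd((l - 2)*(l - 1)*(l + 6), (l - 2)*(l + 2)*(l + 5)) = l - 2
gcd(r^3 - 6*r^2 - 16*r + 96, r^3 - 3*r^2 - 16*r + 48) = r^2 - 16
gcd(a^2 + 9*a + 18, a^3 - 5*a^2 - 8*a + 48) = a + 3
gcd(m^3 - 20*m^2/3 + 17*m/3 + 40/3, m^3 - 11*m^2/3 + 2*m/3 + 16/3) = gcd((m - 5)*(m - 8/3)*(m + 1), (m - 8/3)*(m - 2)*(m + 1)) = m^2 - 5*m/3 - 8/3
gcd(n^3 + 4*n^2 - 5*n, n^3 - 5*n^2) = n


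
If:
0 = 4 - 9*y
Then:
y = 4/9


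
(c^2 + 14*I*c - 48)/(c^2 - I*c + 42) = (c + 8*I)/(c - 7*I)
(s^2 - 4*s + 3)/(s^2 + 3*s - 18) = (s - 1)/(s + 6)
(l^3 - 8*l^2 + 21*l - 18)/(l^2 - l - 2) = (l^2 - 6*l + 9)/(l + 1)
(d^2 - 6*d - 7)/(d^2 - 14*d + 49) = (d + 1)/(d - 7)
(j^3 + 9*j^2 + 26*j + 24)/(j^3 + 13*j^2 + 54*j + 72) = (j + 2)/(j + 6)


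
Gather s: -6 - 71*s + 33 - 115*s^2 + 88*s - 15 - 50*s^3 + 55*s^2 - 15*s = -50*s^3 - 60*s^2 + 2*s + 12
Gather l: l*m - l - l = l*(m - 2)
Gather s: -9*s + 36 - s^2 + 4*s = -s^2 - 5*s + 36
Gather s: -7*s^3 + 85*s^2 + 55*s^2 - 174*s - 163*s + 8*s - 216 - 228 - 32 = -7*s^3 + 140*s^2 - 329*s - 476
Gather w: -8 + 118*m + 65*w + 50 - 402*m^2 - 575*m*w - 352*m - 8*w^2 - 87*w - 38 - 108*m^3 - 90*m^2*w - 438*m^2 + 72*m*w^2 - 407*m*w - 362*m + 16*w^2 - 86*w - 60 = -108*m^3 - 840*m^2 - 596*m + w^2*(72*m + 8) + w*(-90*m^2 - 982*m - 108) - 56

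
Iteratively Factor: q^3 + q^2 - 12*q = (q)*(q^2 + q - 12) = q*(q - 3)*(q + 4)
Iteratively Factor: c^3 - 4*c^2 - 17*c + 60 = (c - 3)*(c^2 - c - 20) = (c - 3)*(c + 4)*(c - 5)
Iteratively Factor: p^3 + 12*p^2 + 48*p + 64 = (p + 4)*(p^2 + 8*p + 16) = (p + 4)^2*(p + 4)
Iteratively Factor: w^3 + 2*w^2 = (w)*(w^2 + 2*w) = w^2*(w + 2)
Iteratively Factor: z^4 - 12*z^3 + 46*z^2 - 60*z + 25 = (z - 1)*(z^3 - 11*z^2 + 35*z - 25) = (z - 1)^2*(z^2 - 10*z + 25) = (z - 5)*(z - 1)^2*(z - 5)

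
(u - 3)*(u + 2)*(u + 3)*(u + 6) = u^4 + 8*u^3 + 3*u^2 - 72*u - 108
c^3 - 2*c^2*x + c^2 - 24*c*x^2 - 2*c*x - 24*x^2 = (c + 1)*(c - 6*x)*(c + 4*x)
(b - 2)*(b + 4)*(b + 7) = b^3 + 9*b^2 + 6*b - 56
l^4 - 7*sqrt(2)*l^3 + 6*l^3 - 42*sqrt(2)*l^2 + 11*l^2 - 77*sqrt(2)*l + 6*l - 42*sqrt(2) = (l + 1)*(l + 2)*(l + 3)*(l - 7*sqrt(2))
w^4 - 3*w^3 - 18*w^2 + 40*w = w*(w - 5)*(w - 2)*(w + 4)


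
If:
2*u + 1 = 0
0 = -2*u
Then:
No Solution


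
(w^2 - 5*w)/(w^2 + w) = (w - 5)/(w + 1)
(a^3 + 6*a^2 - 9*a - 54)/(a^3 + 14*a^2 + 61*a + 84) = (a^2 + 3*a - 18)/(a^2 + 11*a + 28)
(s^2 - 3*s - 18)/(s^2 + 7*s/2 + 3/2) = 2*(s - 6)/(2*s + 1)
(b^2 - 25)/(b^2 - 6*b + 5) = (b + 5)/(b - 1)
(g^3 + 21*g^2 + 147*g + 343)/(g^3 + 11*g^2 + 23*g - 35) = (g^2 + 14*g + 49)/(g^2 + 4*g - 5)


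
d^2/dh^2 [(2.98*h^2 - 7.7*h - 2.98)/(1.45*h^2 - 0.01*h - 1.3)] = (7.105427357601e-15*h^4 - 32.29208*h^3 - 3.8889*h^2 - 86.82774*h - 0.962595999999998)/(3.048625*h^6 - 0.063075*h^5 - 8.199315*h^4 + 0.113099*h^3 + 7.35111*h^2 - 0.0507*h - 2.197)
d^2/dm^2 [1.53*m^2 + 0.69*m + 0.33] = 3.06000000000000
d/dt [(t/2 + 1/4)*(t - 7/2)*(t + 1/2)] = (2*t + 1)*(6*t - 13)/8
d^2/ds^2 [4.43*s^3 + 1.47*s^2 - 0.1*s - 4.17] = 26.58*s + 2.94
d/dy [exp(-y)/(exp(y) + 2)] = -(2*exp(y) + 2)*exp(-y)/(exp(2*y) + 4*exp(y) + 4)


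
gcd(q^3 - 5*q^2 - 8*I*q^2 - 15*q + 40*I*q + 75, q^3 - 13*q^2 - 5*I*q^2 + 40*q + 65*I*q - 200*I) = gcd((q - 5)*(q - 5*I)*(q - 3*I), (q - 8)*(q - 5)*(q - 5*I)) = q^2 + q*(-5 - 5*I) + 25*I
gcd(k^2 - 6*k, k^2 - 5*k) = k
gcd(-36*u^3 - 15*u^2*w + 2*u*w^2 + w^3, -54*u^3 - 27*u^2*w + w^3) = 9*u^2 + 6*u*w + w^2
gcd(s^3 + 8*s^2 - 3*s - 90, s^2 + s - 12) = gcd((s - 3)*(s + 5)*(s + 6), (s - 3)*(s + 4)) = s - 3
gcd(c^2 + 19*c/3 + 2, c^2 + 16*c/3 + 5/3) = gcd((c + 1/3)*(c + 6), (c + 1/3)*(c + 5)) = c + 1/3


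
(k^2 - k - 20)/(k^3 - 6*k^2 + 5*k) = (k + 4)/(k*(k - 1))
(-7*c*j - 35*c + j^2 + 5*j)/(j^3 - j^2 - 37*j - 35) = (-7*c + j)/(j^2 - 6*j - 7)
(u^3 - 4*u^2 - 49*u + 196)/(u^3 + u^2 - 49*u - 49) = (u - 4)/(u + 1)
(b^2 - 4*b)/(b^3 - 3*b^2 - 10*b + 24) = b/(b^2 + b - 6)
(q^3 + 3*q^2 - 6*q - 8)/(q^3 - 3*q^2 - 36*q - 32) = (q - 2)/(q - 8)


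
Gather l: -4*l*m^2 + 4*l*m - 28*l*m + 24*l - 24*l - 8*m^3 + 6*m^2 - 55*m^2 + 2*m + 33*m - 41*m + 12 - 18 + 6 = l*(-4*m^2 - 24*m) - 8*m^3 - 49*m^2 - 6*m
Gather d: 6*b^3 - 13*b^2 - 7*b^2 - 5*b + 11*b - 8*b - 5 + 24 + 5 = 6*b^3 - 20*b^2 - 2*b + 24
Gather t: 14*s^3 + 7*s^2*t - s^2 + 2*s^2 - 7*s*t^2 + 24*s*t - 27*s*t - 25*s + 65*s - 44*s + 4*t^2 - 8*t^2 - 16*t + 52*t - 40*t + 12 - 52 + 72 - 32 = 14*s^3 + s^2 - 4*s + t^2*(-7*s - 4) + t*(7*s^2 - 3*s - 4)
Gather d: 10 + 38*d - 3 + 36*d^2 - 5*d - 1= 36*d^2 + 33*d + 6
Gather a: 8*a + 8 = 8*a + 8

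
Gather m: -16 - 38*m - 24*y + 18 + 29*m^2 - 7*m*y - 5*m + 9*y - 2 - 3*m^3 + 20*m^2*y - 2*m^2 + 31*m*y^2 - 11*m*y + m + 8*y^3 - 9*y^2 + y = -3*m^3 + m^2*(20*y + 27) + m*(31*y^2 - 18*y - 42) + 8*y^3 - 9*y^2 - 14*y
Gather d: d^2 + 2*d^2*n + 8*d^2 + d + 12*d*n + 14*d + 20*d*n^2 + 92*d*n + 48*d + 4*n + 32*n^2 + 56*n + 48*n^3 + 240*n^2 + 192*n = d^2*(2*n + 9) + d*(20*n^2 + 104*n + 63) + 48*n^3 + 272*n^2 + 252*n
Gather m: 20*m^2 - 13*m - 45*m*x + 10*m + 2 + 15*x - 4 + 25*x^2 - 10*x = 20*m^2 + m*(-45*x - 3) + 25*x^2 + 5*x - 2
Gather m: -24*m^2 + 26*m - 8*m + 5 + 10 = -24*m^2 + 18*m + 15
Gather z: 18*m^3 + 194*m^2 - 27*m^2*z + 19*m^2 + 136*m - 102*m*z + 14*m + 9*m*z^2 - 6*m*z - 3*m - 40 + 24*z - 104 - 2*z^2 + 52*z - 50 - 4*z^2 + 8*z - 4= 18*m^3 + 213*m^2 + 147*m + z^2*(9*m - 6) + z*(-27*m^2 - 108*m + 84) - 198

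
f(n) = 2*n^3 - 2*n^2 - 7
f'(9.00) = 450.00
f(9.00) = 1289.00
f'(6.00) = 192.00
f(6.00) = 353.00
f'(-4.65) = 148.34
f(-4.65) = -251.33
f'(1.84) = 12.95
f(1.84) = -1.31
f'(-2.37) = 43.18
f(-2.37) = -44.86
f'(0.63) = -0.14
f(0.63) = -7.29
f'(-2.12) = 35.45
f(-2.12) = -35.05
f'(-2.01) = 32.28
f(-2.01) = -31.32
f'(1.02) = 2.16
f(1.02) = -6.96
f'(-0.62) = 4.79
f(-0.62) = -8.25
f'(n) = 6*n^2 - 4*n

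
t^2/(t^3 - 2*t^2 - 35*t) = t/(t^2 - 2*t - 35)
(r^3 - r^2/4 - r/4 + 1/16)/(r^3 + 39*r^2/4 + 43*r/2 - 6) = (r^2 - 1/4)/(r^2 + 10*r + 24)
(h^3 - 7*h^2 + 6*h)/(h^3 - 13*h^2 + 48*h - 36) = h/(h - 6)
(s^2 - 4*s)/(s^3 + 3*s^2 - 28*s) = 1/(s + 7)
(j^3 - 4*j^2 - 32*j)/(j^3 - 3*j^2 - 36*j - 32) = j/(j + 1)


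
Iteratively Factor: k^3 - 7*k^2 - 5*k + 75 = (k - 5)*(k^2 - 2*k - 15) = (k - 5)*(k + 3)*(k - 5)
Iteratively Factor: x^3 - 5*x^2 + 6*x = (x)*(x^2 - 5*x + 6) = x*(x - 3)*(x - 2)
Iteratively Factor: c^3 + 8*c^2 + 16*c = (c + 4)*(c^2 + 4*c) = (c + 4)^2*(c)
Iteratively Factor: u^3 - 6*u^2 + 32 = (u - 4)*(u^2 - 2*u - 8) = (u - 4)^2*(u + 2)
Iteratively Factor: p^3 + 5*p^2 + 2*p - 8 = (p + 4)*(p^2 + p - 2) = (p + 2)*(p + 4)*(p - 1)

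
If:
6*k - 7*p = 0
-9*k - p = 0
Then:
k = 0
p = 0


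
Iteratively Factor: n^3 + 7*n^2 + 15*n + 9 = (n + 1)*(n^2 + 6*n + 9) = (n + 1)*(n + 3)*(n + 3)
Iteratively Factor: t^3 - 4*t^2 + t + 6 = (t - 2)*(t^2 - 2*t - 3) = (t - 3)*(t - 2)*(t + 1)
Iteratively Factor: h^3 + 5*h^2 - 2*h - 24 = (h - 2)*(h^2 + 7*h + 12) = (h - 2)*(h + 3)*(h + 4)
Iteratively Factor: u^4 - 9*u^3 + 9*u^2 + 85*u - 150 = (u - 5)*(u^3 - 4*u^2 - 11*u + 30) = (u - 5)*(u + 3)*(u^2 - 7*u + 10) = (u - 5)^2*(u + 3)*(u - 2)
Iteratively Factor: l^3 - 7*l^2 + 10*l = (l - 5)*(l^2 - 2*l) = l*(l - 5)*(l - 2)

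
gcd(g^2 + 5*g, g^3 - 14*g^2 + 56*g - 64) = 1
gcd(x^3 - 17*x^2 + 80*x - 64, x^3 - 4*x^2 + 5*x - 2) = x - 1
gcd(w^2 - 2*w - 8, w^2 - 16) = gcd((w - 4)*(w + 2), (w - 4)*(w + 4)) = w - 4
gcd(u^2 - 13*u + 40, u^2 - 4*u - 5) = u - 5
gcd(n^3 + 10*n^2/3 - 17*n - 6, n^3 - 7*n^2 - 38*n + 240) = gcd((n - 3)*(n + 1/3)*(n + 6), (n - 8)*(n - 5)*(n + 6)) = n + 6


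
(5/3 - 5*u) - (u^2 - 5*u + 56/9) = -u^2 - 41/9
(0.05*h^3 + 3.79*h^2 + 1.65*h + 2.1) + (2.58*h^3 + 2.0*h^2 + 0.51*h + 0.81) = 2.63*h^3 + 5.79*h^2 + 2.16*h + 2.91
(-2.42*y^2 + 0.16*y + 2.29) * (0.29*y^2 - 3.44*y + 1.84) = -0.7018*y^4 + 8.3712*y^3 - 4.3391*y^2 - 7.5832*y + 4.2136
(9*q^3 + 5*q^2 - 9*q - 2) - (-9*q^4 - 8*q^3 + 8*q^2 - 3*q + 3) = 9*q^4 + 17*q^3 - 3*q^2 - 6*q - 5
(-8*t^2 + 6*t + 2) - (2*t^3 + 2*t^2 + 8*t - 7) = -2*t^3 - 10*t^2 - 2*t + 9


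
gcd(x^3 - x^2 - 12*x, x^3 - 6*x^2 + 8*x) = x^2 - 4*x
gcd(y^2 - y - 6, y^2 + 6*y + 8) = y + 2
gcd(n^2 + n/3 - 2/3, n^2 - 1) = n + 1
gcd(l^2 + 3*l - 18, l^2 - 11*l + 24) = l - 3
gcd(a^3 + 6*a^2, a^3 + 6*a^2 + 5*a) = a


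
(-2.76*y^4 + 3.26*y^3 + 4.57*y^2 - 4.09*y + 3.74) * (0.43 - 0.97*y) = 2.6772*y^5 - 4.349*y^4 - 3.0311*y^3 + 5.9324*y^2 - 5.3865*y + 1.6082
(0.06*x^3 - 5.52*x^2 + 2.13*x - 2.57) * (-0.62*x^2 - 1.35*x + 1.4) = -0.0372*x^5 + 3.3414*x^4 + 6.2154*x^3 - 9.0101*x^2 + 6.4515*x - 3.598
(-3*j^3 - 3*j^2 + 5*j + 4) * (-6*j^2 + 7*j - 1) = 18*j^5 - 3*j^4 - 48*j^3 + 14*j^2 + 23*j - 4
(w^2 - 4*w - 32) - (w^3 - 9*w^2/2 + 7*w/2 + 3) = -w^3 + 11*w^2/2 - 15*w/2 - 35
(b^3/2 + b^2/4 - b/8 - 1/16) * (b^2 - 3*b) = b^5/2 - 5*b^4/4 - 7*b^3/8 + 5*b^2/16 + 3*b/16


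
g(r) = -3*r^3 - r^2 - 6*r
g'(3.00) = -93.00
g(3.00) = -108.00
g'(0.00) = -6.00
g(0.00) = 0.00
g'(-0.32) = -6.28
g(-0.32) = 1.92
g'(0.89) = -14.91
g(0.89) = -8.25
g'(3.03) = -94.69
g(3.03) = -110.82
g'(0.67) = -11.38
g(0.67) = -5.37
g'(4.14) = -168.54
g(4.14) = -254.85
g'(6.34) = -380.44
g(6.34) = -842.76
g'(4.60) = -205.64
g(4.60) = -340.77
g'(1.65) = -33.80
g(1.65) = -26.10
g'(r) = -9*r^2 - 2*r - 6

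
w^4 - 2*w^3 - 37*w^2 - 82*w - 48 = (w - 8)*(w + 1)*(w + 2)*(w + 3)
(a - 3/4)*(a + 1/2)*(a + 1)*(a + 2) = a^4 + 11*a^3/4 + 7*a^2/8 - 13*a/8 - 3/4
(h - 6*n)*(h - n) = h^2 - 7*h*n + 6*n^2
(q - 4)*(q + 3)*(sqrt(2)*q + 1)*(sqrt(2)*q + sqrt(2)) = 2*q^4 + sqrt(2)*q^3 - 26*q^2 - 24*q - 13*sqrt(2)*q - 12*sqrt(2)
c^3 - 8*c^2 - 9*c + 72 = (c - 8)*(c - 3)*(c + 3)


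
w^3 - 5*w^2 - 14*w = w*(w - 7)*(w + 2)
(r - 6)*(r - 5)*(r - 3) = r^3 - 14*r^2 + 63*r - 90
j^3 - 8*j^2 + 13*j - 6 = (j - 6)*(j - 1)^2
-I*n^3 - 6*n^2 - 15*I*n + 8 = (n - 8*I)*(n + I)*(-I*n + 1)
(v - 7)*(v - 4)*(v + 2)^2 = v^4 - 7*v^3 - 12*v^2 + 68*v + 112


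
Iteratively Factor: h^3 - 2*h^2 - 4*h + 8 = (h + 2)*(h^2 - 4*h + 4) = (h - 2)*(h + 2)*(h - 2)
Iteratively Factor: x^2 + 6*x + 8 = (x + 2)*(x + 4)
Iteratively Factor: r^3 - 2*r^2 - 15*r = (r - 5)*(r^2 + 3*r) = r*(r - 5)*(r + 3)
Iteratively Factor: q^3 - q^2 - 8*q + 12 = (q - 2)*(q^2 + q - 6) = (q - 2)*(q + 3)*(q - 2)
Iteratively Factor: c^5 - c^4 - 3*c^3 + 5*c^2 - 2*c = (c - 1)*(c^4 - 3*c^2 + 2*c) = (c - 1)^2*(c^3 + c^2 - 2*c) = (c - 1)^3*(c^2 + 2*c) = (c - 1)^3*(c + 2)*(c)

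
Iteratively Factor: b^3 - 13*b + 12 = (b + 4)*(b^2 - 4*b + 3) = (b - 1)*(b + 4)*(b - 3)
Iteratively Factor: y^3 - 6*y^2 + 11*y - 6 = (y - 3)*(y^2 - 3*y + 2) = (y - 3)*(y - 2)*(y - 1)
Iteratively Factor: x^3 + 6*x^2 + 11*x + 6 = (x + 3)*(x^2 + 3*x + 2) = (x + 2)*(x + 3)*(x + 1)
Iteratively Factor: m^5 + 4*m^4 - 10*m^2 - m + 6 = (m + 1)*(m^4 + 3*m^3 - 3*m^2 - 7*m + 6) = (m - 1)*(m + 1)*(m^3 + 4*m^2 + m - 6) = (m - 1)*(m + 1)*(m + 3)*(m^2 + m - 2) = (m - 1)^2*(m + 1)*(m + 3)*(m + 2)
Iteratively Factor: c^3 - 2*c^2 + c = (c)*(c^2 - 2*c + 1) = c*(c - 1)*(c - 1)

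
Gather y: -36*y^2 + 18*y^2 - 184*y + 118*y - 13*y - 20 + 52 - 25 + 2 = -18*y^2 - 79*y + 9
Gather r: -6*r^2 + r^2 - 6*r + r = -5*r^2 - 5*r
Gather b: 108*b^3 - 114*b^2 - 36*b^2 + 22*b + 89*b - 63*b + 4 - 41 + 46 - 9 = 108*b^3 - 150*b^2 + 48*b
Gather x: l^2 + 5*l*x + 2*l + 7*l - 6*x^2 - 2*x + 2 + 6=l^2 + 9*l - 6*x^2 + x*(5*l - 2) + 8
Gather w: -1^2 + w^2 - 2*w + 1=w^2 - 2*w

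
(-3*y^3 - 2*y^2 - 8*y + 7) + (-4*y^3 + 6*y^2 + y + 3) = -7*y^3 + 4*y^2 - 7*y + 10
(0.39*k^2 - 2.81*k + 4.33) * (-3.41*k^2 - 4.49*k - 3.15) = -1.3299*k^4 + 7.831*k^3 - 3.3769*k^2 - 10.5902*k - 13.6395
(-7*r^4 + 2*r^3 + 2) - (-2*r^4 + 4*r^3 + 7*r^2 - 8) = -5*r^4 - 2*r^3 - 7*r^2 + 10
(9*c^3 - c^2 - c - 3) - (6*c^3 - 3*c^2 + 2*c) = 3*c^3 + 2*c^2 - 3*c - 3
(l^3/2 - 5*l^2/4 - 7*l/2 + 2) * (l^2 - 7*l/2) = l^5/2 - 3*l^4 + 7*l^3/8 + 57*l^2/4 - 7*l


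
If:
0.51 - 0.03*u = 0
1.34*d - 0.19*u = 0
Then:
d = 2.41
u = 17.00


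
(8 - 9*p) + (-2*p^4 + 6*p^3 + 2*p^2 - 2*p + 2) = -2*p^4 + 6*p^3 + 2*p^2 - 11*p + 10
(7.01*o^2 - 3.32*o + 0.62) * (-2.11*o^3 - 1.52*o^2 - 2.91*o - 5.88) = -14.7911*o^5 - 3.65*o^4 - 16.6609*o^3 - 32.5*o^2 + 17.7174*o - 3.6456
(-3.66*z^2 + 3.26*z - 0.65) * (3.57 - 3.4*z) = 12.444*z^3 - 24.1502*z^2 + 13.8482*z - 2.3205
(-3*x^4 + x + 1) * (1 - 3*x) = 9*x^5 - 3*x^4 - 3*x^2 - 2*x + 1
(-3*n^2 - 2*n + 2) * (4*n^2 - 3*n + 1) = -12*n^4 + n^3 + 11*n^2 - 8*n + 2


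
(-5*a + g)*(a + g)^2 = -5*a^3 - 9*a^2*g - 3*a*g^2 + g^3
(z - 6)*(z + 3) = z^2 - 3*z - 18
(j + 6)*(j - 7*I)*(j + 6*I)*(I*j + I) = I*j^4 + j^3 + 7*I*j^3 + 7*j^2 + 48*I*j^2 + 6*j + 294*I*j + 252*I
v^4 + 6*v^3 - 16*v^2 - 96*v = v*(v - 4)*(v + 4)*(v + 6)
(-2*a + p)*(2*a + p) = -4*a^2 + p^2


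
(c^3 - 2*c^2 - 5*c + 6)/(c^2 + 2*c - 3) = (c^2 - c - 6)/(c + 3)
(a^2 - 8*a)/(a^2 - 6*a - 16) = a/(a + 2)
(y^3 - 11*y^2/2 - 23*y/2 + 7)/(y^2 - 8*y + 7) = (y^2 + 3*y/2 - 1)/(y - 1)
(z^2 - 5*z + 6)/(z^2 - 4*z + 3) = (z - 2)/(z - 1)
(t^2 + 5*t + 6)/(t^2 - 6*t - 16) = (t + 3)/(t - 8)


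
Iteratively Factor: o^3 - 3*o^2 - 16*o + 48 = (o - 4)*(o^2 + o - 12) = (o - 4)*(o - 3)*(o + 4)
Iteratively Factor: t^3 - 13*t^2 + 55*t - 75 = (t - 5)*(t^2 - 8*t + 15) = (t - 5)^2*(t - 3)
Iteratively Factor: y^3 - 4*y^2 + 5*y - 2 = (y - 1)*(y^2 - 3*y + 2) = (y - 2)*(y - 1)*(y - 1)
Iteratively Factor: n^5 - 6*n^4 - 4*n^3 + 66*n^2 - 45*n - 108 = (n - 4)*(n^4 - 2*n^3 - 12*n^2 + 18*n + 27) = (n - 4)*(n + 3)*(n^3 - 5*n^2 + 3*n + 9) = (n - 4)*(n - 3)*(n + 3)*(n^2 - 2*n - 3) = (n - 4)*(n - 3)*(n + 1)*(n + 3)*(n - 3)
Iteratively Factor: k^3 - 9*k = (k - 3)*(k^2 + 3*k) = (k - 3)*(k + 3)*(k)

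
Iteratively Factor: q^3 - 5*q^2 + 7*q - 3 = (q - 3)*(q^2 - 2*q + 1) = (q - 3)*(q - 1)*(q - 1)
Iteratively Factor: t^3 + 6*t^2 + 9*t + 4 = (t + 4)*(t^2 + 2*t + 1) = (t + 1)*(t + 4)*(t + 1)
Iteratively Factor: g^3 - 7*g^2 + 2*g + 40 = (g - 4)*(g^2 - 3*g - 10) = (g - 4)*(g + 2)*(g - 5)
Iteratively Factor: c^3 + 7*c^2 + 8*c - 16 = (c + 4)*(c^2 + 3*c - 4) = (c + 4)^2*(c - 1)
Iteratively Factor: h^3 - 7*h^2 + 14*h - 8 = (h - 2)*(h^2 - 5*h + 4) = (h - 4)*(h - 2)*(h - 1)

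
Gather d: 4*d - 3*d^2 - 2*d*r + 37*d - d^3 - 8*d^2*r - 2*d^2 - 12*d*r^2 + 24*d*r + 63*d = -d^3 + d^2*(-8*r - 5) + d*(-12*r^2 + 22*r + 104)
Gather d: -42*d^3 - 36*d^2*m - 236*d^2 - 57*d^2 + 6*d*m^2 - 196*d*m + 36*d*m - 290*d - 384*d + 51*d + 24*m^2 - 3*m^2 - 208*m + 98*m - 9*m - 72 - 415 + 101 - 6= -42*d^3 + d^2*(-36*m - 293) + d*(6*m^2 - 160*m - 623) + 21*m^2 - 119*m - 392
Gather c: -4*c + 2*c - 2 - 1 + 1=-2*c - 2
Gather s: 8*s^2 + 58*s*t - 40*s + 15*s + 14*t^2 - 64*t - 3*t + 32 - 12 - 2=8*s^2 + s*(58*t - 25) + 14*t^2 - 67*t + 18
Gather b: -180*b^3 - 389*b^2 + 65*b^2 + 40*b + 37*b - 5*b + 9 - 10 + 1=-180*b^3 - 324*b^2 + 72*b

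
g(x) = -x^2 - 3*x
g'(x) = -2*x - 3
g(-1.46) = 2.25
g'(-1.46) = -0.08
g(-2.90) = 0.29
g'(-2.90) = 2.80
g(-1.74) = 2.19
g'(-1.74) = 0.48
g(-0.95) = 1.95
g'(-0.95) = -1.10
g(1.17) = -4.88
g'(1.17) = -5.34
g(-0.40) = 1.04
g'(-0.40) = -2.20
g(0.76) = -2.86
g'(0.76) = -4.52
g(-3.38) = -1.28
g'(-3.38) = 3.76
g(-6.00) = -18.00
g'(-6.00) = 9.00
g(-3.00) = 0.00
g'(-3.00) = 3.00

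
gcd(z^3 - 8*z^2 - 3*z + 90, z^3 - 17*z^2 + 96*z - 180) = z^2 - 11*z + 30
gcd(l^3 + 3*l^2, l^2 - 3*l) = l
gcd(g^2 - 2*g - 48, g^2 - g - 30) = 1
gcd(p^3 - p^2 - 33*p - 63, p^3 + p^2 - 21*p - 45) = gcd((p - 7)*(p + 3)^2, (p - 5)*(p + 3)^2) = p^2 + 6*p + 9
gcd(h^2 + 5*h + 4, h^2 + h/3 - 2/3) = h + 1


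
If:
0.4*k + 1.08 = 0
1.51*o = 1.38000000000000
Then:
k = -2.70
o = 0.91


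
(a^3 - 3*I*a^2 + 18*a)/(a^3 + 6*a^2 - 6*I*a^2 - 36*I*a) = (a + 3*I)/(a + 6)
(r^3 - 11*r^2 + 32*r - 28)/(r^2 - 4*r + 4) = r - 7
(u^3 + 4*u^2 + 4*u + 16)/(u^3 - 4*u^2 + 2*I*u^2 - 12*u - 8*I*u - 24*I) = (u^2 + 2*u*(2 - I) - 8*I)/(u^2 - 4*u - 12)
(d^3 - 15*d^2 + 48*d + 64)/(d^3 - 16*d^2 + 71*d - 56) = (d^2 - 7*d - 8)/(d^2 - 8*d + 7)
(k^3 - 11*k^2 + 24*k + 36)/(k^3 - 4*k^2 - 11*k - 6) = (k - 6)/(k + 1)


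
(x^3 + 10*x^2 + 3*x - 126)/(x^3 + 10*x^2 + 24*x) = (x^2 + 4*x - 21)/(x*(x + 4))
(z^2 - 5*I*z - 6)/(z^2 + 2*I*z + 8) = (z - 3*I)/(z + 4*I)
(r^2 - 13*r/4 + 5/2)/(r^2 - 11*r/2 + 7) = (4*r - 5)/(2*(2*r - 7))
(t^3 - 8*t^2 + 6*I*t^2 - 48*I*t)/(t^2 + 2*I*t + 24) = t*(t - 8)/(t - 4*I)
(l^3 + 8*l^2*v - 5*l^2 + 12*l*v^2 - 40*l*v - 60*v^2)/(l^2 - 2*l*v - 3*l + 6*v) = (l^3 + 8*l^2*v - 5*l^2 + 12*l*v^2 - 40*l*v - 60*v^2)/(l^2 - 2*l*v - 3*l + 6*v)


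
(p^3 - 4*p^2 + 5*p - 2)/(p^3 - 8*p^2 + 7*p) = (p^2 - 3*p + 2)/(p*(p - 7))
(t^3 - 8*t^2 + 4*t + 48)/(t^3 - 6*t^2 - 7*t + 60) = (t^2 - 4*t - 12)/(t^2 - 2*t - 15)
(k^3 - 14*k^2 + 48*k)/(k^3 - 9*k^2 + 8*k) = (k - 6)/(k - 1)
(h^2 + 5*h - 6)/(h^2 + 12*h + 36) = (h - 1)/(h + 6)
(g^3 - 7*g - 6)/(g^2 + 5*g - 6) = (g^3 - 7*g - 6)/(g^2 + 5*g - 6)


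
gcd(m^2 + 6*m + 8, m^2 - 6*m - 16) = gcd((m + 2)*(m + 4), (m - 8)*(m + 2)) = m + 2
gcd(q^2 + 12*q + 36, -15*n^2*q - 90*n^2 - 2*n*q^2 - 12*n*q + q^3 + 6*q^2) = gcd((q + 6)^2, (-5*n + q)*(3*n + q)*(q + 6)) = q + 6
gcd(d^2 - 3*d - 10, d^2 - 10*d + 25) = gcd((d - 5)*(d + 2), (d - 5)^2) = d - 5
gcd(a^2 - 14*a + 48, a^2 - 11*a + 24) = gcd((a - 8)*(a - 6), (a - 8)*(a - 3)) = a - 8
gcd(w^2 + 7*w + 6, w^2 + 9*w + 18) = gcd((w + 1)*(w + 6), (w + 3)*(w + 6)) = w + 6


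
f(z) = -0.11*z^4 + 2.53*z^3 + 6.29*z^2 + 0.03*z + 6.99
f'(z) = -0.44*z^3 + 7.59*z^2 + 12.58*z + 0.03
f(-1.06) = 10.87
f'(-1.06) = -4.25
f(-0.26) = 7.36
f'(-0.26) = -2.72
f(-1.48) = 11.99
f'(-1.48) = -0.54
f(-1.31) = 11.73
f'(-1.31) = -2.44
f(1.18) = 19.73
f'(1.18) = 24.72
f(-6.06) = -473.59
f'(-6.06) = 300.45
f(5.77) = 580.66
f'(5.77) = 240.79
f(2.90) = 113.90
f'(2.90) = 89.61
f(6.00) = 637.53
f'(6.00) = 253.71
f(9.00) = 1639.41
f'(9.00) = 407.28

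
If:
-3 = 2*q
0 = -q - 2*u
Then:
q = -3/2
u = 3/4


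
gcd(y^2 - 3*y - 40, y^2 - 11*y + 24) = y - 8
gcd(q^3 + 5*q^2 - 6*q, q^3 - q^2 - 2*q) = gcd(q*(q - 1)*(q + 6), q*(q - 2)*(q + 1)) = q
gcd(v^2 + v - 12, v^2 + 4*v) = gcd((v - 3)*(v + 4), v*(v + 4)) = v + 4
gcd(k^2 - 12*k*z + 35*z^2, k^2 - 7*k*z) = -k + 7*z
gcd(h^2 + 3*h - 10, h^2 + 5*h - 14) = h - 2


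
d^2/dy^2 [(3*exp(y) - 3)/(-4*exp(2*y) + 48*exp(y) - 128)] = 3*(-exp(4*y) - 8*exp(3*y) + 156*exp(2*y) - 368*exp(y) - 640)*exp(y)/(4*(exp(6*y) - 36*exp(5*y) + 528*exp(4*y) - 4032*exp(3*y) + 16896*exp(2*y) - 36864*exp(y) + 32768))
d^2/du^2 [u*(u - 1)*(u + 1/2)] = 6*u - 1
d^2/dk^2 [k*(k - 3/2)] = 2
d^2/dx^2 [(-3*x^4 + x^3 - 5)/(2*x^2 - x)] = 2*(-12*x^6 + 18*x^5 - 9*x^4 + x^3 - 60*x^2 + 30*x - 5)/(x^3*(8*x^3 - 12*x^2 + 6*x - 1))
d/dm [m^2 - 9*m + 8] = 2*m - 9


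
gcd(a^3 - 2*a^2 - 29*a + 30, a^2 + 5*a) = a + 5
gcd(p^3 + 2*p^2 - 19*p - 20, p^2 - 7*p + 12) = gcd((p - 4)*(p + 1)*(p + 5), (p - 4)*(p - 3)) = p - 4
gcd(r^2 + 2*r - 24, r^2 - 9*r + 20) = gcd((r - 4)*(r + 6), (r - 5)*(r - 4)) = r - 4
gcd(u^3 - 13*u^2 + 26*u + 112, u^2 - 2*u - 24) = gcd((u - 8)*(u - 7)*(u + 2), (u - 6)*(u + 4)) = 1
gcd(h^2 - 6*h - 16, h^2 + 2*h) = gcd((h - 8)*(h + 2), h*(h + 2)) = h + 2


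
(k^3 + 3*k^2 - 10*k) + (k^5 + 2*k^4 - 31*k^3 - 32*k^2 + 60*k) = k^5 + 2*k^4 - 30*k^3 - 29*k^2 + 50*k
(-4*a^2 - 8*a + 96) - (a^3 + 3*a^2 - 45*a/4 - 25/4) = -a^3 - 7*a^2 + 13*a/4 + 409/4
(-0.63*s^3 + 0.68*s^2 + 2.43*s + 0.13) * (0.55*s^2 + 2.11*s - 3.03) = -0.3465*s^5 - 0.9553*s^4 + 4.6802*s^3 + 3.1384*s^2 - 7.0886*s - 0.3939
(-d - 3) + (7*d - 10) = 6*d - 13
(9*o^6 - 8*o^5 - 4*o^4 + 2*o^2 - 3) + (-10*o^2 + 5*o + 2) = 9*o^6 - 8*o^5 - 4*o^4 - 8*o^2 + 5*o - 1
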